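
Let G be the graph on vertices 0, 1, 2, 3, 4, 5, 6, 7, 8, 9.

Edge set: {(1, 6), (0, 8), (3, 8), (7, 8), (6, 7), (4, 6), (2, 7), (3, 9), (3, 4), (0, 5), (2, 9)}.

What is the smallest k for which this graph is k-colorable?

3

The cycle 9-3-8-7-2-9 has odd length 5, so it cannot be 2-colored; at least 3 colors are needed.
3 colors suffice: color red → {0, 1, 3, 7}; color blue → {2, 5, 6, 8}; color green → {4, 9}. No two adjacent vertices share a color.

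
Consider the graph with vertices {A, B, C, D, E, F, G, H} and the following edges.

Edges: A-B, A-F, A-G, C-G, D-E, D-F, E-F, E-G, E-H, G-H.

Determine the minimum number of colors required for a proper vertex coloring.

D, E, F are pairwise adjacent, so at least 3 colors are needed.
3 colors suffice: A=red, B=blue, C=red, D=green, E=red, F=blue, G=blue, H=green. No two adjacent vertices share a color.

3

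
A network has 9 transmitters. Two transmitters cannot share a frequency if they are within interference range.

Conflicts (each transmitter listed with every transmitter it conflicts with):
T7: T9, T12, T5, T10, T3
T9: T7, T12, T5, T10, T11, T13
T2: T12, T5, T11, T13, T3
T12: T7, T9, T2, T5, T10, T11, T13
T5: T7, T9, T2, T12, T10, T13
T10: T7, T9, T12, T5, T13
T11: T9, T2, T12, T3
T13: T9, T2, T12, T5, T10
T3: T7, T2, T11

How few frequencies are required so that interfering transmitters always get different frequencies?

5

T7, T9, T12, T5, T10 all conflict with each other, so at least 5 frequencies are needed.
A valid assignment using 5 frequencies: T7=5, T9=3, T2=3, T12=1, T5=2, T10=4, T11=2, T13=5, T3=1. Every pair that conflicts lands in different frequencies.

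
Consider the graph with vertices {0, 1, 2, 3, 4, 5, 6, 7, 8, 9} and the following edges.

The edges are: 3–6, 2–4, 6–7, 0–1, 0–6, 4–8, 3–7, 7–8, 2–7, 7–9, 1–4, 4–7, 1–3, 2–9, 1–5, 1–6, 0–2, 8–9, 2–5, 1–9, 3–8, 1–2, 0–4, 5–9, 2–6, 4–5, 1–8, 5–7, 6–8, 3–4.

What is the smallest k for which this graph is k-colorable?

4

1, 3, 6, 8 form a clique, so at least 4 colors are needed.
4 colors suffice: color red → {1, 7}; color blue → {2, 8}; color green → {4, 6, 9}; color yellow → {0, 3, 5}. No two adjacent vertices share a color.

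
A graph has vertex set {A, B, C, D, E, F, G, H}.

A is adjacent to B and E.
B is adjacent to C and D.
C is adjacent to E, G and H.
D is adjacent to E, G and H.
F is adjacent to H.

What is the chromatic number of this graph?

2

D and G are adjacent, so at least 2 colors are needed.
2 colors suffice: color 1 → {A, C, D, F}; color 2 → {B, E, G, H}. Each edge has distinct colors on its endpoints.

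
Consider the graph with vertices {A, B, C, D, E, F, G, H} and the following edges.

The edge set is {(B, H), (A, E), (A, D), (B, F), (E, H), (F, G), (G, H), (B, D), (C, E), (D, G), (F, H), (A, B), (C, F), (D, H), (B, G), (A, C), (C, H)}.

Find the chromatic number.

4

B, D, G, H form a clique, so at least 4 colors are needed.
4 colors suffice: color 1 → {A, H}; color 2 → {B, C}; color 3 → {D, E, F}; color 4 → {G}. Each edge has distinct colors on its endpoints.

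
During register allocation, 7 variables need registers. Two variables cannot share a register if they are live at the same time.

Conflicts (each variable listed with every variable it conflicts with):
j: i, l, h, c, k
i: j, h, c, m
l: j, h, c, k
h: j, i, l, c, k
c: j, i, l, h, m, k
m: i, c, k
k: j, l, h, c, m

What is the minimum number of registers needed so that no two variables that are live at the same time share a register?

j, l, h, c, k pairwise conflict, so at least 5 registers are needed.
Using 5 registers: j=3, i=4, l=5, h=2, c=1, m=2, k=4. Each listed conflict is separated.

5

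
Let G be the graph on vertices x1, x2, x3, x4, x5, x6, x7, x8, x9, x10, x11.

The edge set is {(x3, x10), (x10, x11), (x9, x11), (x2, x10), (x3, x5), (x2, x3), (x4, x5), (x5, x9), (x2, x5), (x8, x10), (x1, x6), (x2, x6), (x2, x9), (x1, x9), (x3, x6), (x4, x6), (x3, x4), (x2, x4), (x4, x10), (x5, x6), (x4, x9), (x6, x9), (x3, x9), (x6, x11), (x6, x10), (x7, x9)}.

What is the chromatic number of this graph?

x2, x3, x4, x5, x6, x9 are mutually adjacent (a clique of size 6), so at least 6 colors are needed.
6 colors suffice: x1=3, x2=4, x3=5, x4=3, x5=6, x6=2, x7=2, x8=2, x9=1, x10=1, x11=3. Each edge has distinct colors on its endpoints.

6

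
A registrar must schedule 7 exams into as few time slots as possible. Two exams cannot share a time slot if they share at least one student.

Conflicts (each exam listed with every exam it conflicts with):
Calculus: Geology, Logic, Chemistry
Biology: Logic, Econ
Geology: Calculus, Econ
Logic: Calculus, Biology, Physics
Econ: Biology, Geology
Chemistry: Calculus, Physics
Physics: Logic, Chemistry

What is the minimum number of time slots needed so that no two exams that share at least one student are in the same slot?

3

The cycle Logic-Calculus-Geology-Econ-Biology-Logic has odd length 5, so it cannot be 2-colored; at least 3 time slots are needed.
3 time slots suffice: time slot 1 → {Calculus, Econ, Physics}; time slot 2 → {Geology, Logic, Chemistry}; time slot 3 → {Biology}. Every pair that conflicts lands in different time slots.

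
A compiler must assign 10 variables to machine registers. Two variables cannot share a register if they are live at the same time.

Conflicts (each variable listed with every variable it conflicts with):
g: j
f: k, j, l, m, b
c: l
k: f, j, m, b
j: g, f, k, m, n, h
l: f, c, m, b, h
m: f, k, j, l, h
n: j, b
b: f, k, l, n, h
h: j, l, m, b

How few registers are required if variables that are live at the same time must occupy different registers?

f, k, j, m all conflict with each other, so at least 4 registers are needed.
A valid assignment using 4 registers: g=2, f=3, c=2, k=4, j=1, l=1, m=2, n=3, b=2, h=3. Every pair that conflicts lands in different registers.

4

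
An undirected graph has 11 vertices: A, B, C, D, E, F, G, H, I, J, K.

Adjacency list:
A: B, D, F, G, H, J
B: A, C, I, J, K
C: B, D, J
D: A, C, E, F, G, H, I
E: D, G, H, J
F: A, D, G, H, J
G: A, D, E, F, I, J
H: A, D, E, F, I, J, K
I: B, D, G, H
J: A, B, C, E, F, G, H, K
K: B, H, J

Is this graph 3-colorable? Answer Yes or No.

No

A, D, F, H form a clique, so at least 4 colors are needed.
So 3 colors are not enough.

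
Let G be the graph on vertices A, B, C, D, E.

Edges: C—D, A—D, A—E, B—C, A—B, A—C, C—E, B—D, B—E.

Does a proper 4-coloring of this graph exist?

Yes

The chromatic number is 4. A, B, C, E are mutually adjacent (a clique of size 4), so at least 4 colors are needed.
One proper 4-coloring: A=2, B=1, C=3, D=4, E=4.
That is already a proper 4-coloring.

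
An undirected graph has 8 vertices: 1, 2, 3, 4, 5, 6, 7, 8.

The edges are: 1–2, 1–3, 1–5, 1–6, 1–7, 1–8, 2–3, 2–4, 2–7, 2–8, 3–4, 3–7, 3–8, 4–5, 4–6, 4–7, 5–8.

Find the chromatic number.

2, 3, 4, 7 are mutually adjacent (a clique of size 4), so at least 4 colors are needed.
4 colors suffice: color a → {1, 4}; color b → {3, 5, 6}; color c → {2}; color d → {7, 8}. No two adjacent vertices share a color.

4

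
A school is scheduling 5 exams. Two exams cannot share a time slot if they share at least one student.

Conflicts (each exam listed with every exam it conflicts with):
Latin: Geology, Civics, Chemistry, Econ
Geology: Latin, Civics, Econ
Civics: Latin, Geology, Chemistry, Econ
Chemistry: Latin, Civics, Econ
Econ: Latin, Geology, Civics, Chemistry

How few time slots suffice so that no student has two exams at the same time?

4

Latin, Geology, Civics, Econ all conflict with each other, so at least 4 time slots are needed.
Using 4 time slots: Latin=2, Geology=4, Civics=3, Chemistry=4, Econ=1. Every pair that conflicts lands in different time slots.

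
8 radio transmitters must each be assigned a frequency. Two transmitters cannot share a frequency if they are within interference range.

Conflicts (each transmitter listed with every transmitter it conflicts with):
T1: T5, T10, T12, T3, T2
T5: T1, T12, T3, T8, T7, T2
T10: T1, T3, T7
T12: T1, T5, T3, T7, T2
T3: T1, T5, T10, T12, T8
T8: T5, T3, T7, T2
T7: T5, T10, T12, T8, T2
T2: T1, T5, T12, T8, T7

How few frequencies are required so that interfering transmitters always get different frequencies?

T5, T8, T7, T2 pairwise conflict, so at least 4 frequencies are needed.
4 frequencies suffice: T1=3, T5=1, T10=1, T12=4, T3=2, T8=4, T7=3, T2=2. Every pair that conflicts lands in different frequencies.

4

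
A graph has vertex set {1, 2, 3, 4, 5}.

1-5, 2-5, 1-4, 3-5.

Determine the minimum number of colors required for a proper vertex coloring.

1 and 4 are adjacent, so at least 2 colors are needed.
One proper 2-coloring: 1=b, 2=b, 3=b, 4=a, 5=a. Each edge has distinct colors on its endpoints.

2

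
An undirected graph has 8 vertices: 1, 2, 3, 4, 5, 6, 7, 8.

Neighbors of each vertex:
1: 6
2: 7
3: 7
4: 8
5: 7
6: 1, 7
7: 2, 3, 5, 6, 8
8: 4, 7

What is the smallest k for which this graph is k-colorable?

2

2 and 7 are adjacent, so at least 2 colors are needed.
2 colors suffice: color a → {1, 4, 7}; color b → {2, 3, 5, 6, 8}. Each edge has distinct colors on its endpoints.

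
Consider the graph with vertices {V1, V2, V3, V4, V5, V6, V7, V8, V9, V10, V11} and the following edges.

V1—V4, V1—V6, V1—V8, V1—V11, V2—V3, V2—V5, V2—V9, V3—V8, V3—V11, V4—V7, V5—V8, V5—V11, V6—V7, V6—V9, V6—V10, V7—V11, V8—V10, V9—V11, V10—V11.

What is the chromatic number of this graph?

2

V3 and V11 are adjacent, so at least 2 colors are needed.
2 colors suffice: V1=B, V2=R, V3=B, V4=R, V5=B, V6=R, V7=B, V8=R, V9=B, V10=B, V11=R. No two adjacent vertices share a color.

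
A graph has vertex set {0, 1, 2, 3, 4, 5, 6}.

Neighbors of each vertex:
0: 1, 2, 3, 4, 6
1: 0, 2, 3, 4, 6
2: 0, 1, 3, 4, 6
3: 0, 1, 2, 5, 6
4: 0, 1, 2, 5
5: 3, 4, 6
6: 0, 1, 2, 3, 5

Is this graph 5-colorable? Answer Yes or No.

The chromatic number is 5. 0, 1, 2, 3, 6 are pairwise adjacent (a clique of size 5), so at least 5 colors are needed.
A valid assignment using 5 colors: 0=green, 1=purple, 2=yellow, 3=blue, 4=red, 5=green, 6=red.
That is already a proper 5-coloring.

Yes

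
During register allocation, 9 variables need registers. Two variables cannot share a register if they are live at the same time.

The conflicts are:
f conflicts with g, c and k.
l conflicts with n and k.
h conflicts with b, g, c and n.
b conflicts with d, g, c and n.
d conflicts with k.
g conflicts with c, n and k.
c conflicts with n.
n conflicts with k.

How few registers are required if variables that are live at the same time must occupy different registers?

5

h, b, g, c, n all conflict with each other, so at least 5 registers are needed.
A valid assignment using 5 registers: f=2, l=1, h=5, b=4, d=1, g=1, c=3, n=2, k=3. No two conflicting variables share a register.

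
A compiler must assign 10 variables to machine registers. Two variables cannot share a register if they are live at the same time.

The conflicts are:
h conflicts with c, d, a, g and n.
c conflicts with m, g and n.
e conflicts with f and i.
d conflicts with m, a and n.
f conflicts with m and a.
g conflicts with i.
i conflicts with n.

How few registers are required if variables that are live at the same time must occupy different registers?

3

h, d, n are mutually in conflict, so at least 3 registers are needed.
3 registers suffice: register 1 → {h, m, i}; register 2 → {e, a, g, n}; register 3 → {c, d, f}. Every pair that conflicts lands in different registers.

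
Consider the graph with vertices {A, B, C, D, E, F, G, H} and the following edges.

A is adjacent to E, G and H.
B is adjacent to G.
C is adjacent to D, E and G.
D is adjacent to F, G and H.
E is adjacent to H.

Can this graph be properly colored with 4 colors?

Yes

The chromatic number is 3. A, E, H are pairwise adjacent, so at least 3 colors are needed.
3 colors suffice: color 1 → {A, B, D}; color 2 → {E, F, G}; color 3 → {C, H}.
Since 4 ≥ 3, a proper 4-coloring certainly exists.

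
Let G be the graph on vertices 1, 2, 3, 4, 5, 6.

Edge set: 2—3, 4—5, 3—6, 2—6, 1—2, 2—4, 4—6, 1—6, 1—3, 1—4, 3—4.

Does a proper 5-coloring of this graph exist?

The chromatic number is 5. 1, 2, 3, 4, 6 form a clique, so at least 5 colors are needed.
5 colors suffice: color red → {4}; color blue → {5, 6}; color green → {3}; color yellow → {1}; color purple → {2}.
That is already a proper 5-coloring.

Yes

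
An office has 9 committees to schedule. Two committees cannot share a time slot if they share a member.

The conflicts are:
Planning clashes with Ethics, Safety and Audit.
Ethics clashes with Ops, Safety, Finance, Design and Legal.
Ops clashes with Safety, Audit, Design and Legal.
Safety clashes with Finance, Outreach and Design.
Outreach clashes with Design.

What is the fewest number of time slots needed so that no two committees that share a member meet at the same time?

4

Ethics, Ops, Safety, Design pairwise conflict, so at least 4 time slots are needed.
4 time slots suffice: Planning=3, Ethics=2, Ops=3, Safety=1, Finance=3, Audit=1, Outreach=2, Design=4, Legal=1. Every pair that conflicts lands in different time slots.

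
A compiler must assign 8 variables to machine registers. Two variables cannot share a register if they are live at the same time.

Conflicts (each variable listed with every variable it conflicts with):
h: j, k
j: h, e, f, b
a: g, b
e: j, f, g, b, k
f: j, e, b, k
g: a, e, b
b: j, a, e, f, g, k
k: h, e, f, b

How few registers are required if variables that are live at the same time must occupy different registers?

4

j, e, f, b are mutually in conflict, so at least 4 registers are needed.
Using 4 registers: h=1, j=3, a=2, e=2, f=4, g=3, b=1, k=3. Every pair that conflicts lands in different registers.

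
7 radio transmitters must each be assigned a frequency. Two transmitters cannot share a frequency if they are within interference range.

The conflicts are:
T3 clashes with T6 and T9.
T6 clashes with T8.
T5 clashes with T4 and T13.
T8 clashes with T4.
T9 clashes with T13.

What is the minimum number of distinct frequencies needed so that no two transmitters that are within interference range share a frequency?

3

The cycle T3-T9-T13-T5-T4-T8-T6-T3 has odd length 7, so it cannot be 2-colored; at least 3 frequencies are needed.
3 frequencies suffice: frequency 1 → {T5, T8, T9}; frequency 2 → {T3, T4, T13}; frequency 3 → {T6}. Every pair that conflicts lands in different frequencies.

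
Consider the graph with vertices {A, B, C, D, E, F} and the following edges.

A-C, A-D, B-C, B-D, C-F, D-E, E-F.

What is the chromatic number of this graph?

3

The cycle B-D-E-F-C-B has odd length 5, so it cannot be 2-colored; at least 3 colors are needed.
3 colors suffice: A=2, B=2, C=1, D=1, E=2, F=3. No two adjacent vertices share a color.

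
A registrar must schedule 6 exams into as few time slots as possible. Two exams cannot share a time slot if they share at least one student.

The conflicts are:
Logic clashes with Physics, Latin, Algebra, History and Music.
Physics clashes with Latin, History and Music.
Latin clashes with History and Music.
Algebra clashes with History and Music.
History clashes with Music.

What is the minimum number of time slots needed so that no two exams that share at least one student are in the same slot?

5

Logic, Physics, Latin, History, Music are mutually in conflict, so at least 5 time slots are needed.
5 time slots suffice: time slot 1 → {Music}; time slot 2 → {History}; time slot 3 → {Logic}; time slot 4 → {Latin, Algebra}; time slot 5 → {Physics}. Each listed conflict is separated.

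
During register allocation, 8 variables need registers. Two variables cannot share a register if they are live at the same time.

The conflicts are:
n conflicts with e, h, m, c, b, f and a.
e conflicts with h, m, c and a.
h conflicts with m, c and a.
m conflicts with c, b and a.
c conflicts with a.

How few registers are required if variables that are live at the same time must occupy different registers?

n, e, h, m, c, a pairwise conflict, so at least 6 registers are needed.
6 registers suffice: register 1 → {n}; register 2 → {m, f}; register 3 → {h, b}; register 4 → {e}; register 5 → {c}; register 6 → {a}. Each listed conflict is separated.

6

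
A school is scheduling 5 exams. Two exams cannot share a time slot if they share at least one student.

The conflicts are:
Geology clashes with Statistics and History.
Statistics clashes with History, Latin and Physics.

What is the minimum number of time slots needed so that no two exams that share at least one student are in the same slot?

3

Geology, Statistics, History all conflict with each other, so at least 3 time slots are needed.
3 time slots suffice: Geology=3, Statistics=1, History=2, Latin=2, Physics=2. Each listed conflict is separated.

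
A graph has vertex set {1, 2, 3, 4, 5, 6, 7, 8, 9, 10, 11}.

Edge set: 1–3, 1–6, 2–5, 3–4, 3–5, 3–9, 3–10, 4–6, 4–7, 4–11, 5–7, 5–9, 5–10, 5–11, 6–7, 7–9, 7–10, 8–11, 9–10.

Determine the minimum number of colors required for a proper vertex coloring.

5, 7, 9, 10 form a clique, so at least 4 colors are needed.
4 colors suffice: color red → {1, 4, 5, 8}; color blue → {2, 3, 7, 11}; color green → {6, 9}; color yellow → {10}. No two adjacent vertices share a color.

4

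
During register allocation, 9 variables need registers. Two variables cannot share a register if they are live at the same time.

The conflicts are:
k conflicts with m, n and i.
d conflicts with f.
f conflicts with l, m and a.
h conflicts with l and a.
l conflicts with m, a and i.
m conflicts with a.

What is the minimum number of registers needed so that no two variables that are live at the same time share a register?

4

f, l, m, a all conflict with each other, so at least 4 registers are needed.
4 registers suffice: register 1 → {k, d, l}; register 2 → {n, a, i}; register 3 → {h, m}; register 4 → {f}. Every pair that conflicts lands in different registers.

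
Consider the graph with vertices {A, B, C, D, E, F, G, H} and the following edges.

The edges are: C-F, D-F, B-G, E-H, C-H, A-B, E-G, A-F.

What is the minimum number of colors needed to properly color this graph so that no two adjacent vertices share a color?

3

The cycle G-B-A-F-C-H-E-G has odd length 7, so it cannot be 2-colored; at least 3 colors are needed.
3 colors suffice: color 1 → {B, E, F}; color 2 → {A, C, D, G}; color 3 → {H}. Every edge joins two different colors.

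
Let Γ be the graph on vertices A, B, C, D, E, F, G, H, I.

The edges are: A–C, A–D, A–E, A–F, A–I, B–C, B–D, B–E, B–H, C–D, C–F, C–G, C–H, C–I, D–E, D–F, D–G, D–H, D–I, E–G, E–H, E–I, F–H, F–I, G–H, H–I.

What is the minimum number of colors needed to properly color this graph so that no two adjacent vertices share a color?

5

C, D, F, H, I are pairwise adjacent (a clique of size 5), so at least 5 colors are needed.
One proper 5-coloring: A=2, B=4, C=3, D=1, E=3, F=5, G=4, H=2, I=4. Every edge joins two different colors.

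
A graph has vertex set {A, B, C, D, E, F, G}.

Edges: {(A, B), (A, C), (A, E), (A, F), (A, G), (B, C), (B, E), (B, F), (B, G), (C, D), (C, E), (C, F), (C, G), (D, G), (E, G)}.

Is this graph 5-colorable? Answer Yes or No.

Yes

The chromatic number is 5. A, B, C, E, G form a clique, so at least 5 colors are needed.
A valid assignment using 5 colors: A=4, B=2, C=1, D=2, E=5, F=3, G=3.
That is already a proper 5-coloring.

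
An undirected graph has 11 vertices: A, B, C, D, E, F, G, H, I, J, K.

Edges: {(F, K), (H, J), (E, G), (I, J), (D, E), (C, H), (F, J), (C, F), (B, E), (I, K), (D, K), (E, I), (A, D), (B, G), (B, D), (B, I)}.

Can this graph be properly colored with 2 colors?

No

B, D, E form a triangle, so at least 3 colors are needed.
So 2 colors are not enough.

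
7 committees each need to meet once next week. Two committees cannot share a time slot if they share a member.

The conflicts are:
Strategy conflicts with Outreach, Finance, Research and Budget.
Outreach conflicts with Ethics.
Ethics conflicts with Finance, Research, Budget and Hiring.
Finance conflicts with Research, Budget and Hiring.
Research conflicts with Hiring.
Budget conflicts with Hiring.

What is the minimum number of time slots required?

Ethics, Finance, Research, Hiring all conflict with each other, so at least 4 time slots are needed.
4 time slots suffice: time slot 1 → {Outreach, Finance}; time slot 2 → {Strategy, Ethics}; time slot 3 → {Research, Budget}; time slot 4 → {Hiring}. No two conflicting committees share a time slot.

4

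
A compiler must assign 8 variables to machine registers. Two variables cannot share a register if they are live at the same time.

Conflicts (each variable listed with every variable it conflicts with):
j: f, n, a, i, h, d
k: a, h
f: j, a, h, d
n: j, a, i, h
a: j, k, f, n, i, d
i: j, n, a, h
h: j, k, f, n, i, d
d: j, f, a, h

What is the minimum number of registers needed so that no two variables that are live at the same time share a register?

j, n, i, h pairwise conflict, so at least 4 registers are needed.
4 registers suffice: register 1 → {j, k}; register 2 → {a, h}; register 3 → {f, i}; register 4 → {n, d}. Each listed conflict is separated.

4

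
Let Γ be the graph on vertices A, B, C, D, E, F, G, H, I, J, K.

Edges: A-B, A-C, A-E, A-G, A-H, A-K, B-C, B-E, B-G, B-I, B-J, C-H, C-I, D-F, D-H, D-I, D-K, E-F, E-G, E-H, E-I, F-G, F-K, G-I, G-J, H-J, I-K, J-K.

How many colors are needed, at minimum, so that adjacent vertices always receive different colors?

A, B, E, G are mutually adjacent (a clique of size 4), so at least 4 colors are needed.
4 colors suffice: color 1 → {B, H, K}; color 2 → {C, D, G}; color 3 → {A, F, I, J}; color 4 → {E}. Every edge joins two different colors.

4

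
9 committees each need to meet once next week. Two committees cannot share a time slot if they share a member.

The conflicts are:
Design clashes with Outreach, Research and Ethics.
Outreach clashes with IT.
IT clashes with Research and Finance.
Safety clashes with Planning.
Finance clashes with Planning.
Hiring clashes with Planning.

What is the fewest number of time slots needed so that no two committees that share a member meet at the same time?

IT and Research conflict, so at least 2 time slots are needed.
A valid assignment using 2 time slots: Design=1, Outreach=2, IT=1, Research=2, Ethics=2, Safety=2, Finance=2, Hiring=2, Planning=1. No two conflicting committees share a time slot.

2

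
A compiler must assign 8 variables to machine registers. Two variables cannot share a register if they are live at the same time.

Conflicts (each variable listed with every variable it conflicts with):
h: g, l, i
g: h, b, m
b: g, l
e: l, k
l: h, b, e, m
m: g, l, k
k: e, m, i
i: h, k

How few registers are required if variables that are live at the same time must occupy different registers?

The cycle l-e-k-i-h-l has odd length 5, so it cannot be 2-colored; at least 3 registers are needed.
3 registers suffice: register 1 → {g, l, k}; register 2 → {h, b, e, m}; register 3 → {i}. Every pair that conflicts lands in different registers.

3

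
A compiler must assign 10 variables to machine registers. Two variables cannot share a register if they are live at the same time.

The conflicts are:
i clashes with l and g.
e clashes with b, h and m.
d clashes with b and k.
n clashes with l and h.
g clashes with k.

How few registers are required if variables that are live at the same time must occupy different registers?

The cycle b-d-k-g-i-l-n-h-e-b has odd length 9, so it cannot be 2-colored; at least 3 registers are needed.
3 registers suffice: i=1, e=1, d=2, b=3, n=1, l=2, g=2, k=1, h=2, m=2. Each listed conflict is separated.

3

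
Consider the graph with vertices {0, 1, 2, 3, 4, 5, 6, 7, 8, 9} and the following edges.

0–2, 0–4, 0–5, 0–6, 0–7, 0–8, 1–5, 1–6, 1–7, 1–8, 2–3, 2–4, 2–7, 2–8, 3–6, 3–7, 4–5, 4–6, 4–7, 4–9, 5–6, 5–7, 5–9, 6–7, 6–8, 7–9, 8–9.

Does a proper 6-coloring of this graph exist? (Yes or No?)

Yes

The chromatic number is 5. 0, 4, 5, 6, 7 form a clique, so at least 5 colors are needed.
5 colors suffice: color red → {7, 8}; color blue → {2, 6, 9}; color green → {3, 5}; color yellow → {0, 1}; color purple → {4}.
Since 6 ≥ 5, a proper 6-coloring certainly exists.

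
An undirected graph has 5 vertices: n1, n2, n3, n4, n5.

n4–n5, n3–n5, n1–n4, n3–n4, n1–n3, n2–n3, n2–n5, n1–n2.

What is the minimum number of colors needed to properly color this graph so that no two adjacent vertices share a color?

3

n1, n3, n4 are mutually adjacent, so at least 3 colors are needed.
One proper 3-coloring: n1=3, n2=2, n3=1, n4=2, n5=3. No two adjacent vertices share a color.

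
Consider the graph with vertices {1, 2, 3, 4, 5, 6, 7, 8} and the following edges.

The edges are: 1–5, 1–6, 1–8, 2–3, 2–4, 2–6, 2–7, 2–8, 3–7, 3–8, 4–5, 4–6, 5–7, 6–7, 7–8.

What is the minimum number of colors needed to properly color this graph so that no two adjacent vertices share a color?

4

2, 3, 7, 8 are pairwise adjacent (a clique of size 4), so at least 4 colors are needed.
4 colors suffice: 1=red, 2=blue, 3=yellow, 4=red, 5=blue, 6=green, 7=red, 8=green. No two adjacent vertices share a color.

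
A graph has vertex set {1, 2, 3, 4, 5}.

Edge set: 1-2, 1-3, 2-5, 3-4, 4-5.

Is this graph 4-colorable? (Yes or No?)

Yes

The chromatic number is 3. The cycle 2-1-3-4-5-2 has odd length 5, so it cannot be 2-colored; at least 3 colors are needed.
3 colors suffice: 1=blue, 2=red, 3=red, 4=green, 5=blue.
Since 4 ≥ 3, a proper 4-coloring certainly exists.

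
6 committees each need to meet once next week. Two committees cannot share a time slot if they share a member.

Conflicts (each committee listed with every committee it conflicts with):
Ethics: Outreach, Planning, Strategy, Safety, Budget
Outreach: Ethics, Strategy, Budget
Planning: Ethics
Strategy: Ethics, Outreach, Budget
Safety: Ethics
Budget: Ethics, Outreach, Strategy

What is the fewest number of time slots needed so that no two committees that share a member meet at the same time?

4

Ethics, Outreach, Strategy, Budget are mutually in conflict, so at least 4 time slots are needed.
A valid assignment using 4 time slots: Ethics=1, Outreach=3, Planning=2, Strategy=2, Safety=2, Budget=4. No two conflicting committees share a time slot.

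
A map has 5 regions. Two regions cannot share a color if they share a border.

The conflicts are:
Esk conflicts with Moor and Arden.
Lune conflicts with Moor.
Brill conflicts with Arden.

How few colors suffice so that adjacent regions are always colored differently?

Lune and Moor conflict, so at least 2 colors are needed.
2 colors suffice: color 1 → {Moor, Arden}; color 2 → {Esk, Lune, Brill}. Each listed conflict is separated.

2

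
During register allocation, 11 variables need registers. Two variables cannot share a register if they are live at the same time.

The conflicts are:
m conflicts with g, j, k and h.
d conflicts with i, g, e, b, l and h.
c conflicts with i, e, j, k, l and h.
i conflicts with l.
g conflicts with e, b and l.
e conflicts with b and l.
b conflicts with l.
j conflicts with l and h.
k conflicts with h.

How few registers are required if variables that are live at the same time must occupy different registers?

5

d, g, e, b, l pairwise conflict, so at least 5 registers are needed.
A valid assignment using 5 registers: m=2, d=2, c=2, i=3, g=4, e=3, b=5, j=3, k=3, l=1, h=1. No two conflicting variables share a register.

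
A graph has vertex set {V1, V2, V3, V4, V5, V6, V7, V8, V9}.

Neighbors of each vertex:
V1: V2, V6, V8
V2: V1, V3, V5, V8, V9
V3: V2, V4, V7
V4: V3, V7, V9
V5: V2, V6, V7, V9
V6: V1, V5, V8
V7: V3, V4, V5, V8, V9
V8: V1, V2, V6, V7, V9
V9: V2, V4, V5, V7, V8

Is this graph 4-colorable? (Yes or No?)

Yes

The chromatic number is 3. V1, V2, V8 are pairwise adjacent, so at least 3 colors are needed.
3 colors suffice: color R → {V2, V6, V7}; color B → {V4, V5, V8}; color G → {V1, V3, V9}.
Since 4 ≥ 3, a proper 4-coloring certainly exists.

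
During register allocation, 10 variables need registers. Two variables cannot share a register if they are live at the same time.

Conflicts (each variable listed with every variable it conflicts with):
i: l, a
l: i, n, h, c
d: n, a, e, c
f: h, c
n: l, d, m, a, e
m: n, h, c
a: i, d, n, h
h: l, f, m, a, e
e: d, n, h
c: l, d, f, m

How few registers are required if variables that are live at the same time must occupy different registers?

d, n, a all conflict with each other, so at least 3 registers are needed.
3 registers suffice: register 1 → {i, n, h, c}; register 2 → {l, d, f, m}; register 3 → {a, e}. Each listed conflict is separated.

3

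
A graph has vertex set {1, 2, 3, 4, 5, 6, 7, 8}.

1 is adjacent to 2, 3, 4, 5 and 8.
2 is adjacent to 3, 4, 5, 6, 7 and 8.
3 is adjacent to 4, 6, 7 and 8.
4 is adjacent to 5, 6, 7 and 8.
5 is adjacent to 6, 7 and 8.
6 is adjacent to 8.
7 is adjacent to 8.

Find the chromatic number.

5

2, 3, 4, 6, 8 are pairwise adjacent (a clique of size 5), so at least 5 colors are needed.
5 colors suffice: color a → {2}; color b → {8}; color c → {4}; color d → {3, 5}; color e → {1, 6, 7}. Every edge joins two different colors.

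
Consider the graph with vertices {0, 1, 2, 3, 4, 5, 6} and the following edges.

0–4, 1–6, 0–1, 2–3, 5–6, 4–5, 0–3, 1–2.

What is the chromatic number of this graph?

The cycle 0-1-6-5-4-0 has odd length 5, so it cannot be 2-colored; at least 3 colors are needed.
3 colors suffice: color red → {1, 3, 4}; color blue → {0, 2, 6}; color green → {5}. Each edge has distinct colors on its endpoints.

3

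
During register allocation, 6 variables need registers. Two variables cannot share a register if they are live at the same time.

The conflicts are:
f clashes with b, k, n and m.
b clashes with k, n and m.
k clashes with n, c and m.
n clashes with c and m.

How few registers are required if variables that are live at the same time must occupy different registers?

5

f, b, k, n, m pairwise conflict, so at least 5 registers are needed.
5 registers suffice: f=5, b=4, k=1, n=2, c=3, m=3. Every pair that conflicts lands in different registers.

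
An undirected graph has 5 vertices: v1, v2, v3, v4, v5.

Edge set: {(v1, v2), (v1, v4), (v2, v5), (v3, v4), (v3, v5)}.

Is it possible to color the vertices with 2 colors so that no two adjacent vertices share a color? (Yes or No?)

The cycle v1-v4-v3-v5-v2-v1 has odd length 5, so it cannot be 2-colored; at least 3 colors are needed.
So 2 colors are not enough.

No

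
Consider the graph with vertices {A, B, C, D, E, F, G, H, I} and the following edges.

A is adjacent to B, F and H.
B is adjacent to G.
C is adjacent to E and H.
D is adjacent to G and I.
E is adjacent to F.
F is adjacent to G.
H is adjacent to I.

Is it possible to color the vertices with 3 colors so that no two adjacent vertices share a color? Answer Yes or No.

Yes

The chromatic number is 3. The cycle A-H-C-E-F-A has odd length 5, so it cannot be 2-colored; at least 3 colors are needed.
3 colors suffice: A=red, B=blue, C=red, D=blue, E=green, F=blue, G=red, H=blue, I=red.
That is already a proper 3-coloring.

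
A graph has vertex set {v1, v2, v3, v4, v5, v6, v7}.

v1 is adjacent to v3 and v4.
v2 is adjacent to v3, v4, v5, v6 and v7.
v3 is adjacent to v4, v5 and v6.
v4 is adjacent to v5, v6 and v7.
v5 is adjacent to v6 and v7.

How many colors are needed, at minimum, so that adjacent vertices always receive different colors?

v2, v3, v4, v5, v6 form a clique, so at least 5 colors are needed.
5 colors suffice: color 1 → {v4}; color 2 → {v1, v2}; color 3 → {v3, v7}; color 4 → {v5}; color 5 → {v6}. Each edge has distinct colors on its endpoints.

5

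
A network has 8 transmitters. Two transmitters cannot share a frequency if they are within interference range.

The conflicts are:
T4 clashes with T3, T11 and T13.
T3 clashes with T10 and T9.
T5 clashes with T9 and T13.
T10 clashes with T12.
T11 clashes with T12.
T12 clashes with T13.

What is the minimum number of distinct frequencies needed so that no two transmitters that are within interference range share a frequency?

The cycle T4-T13-T5-T9-T3-T4 has odd length 5, so it cannot be 2-colored; at least 3 frequencies are needed.
3 frequencies suffice: frequency 1 → {T3, T11, T13}; frequency 2 → {T4, T5, T12}; frequency 3 → {T10, T9}. No two conflicting transmitters share a frequency.

3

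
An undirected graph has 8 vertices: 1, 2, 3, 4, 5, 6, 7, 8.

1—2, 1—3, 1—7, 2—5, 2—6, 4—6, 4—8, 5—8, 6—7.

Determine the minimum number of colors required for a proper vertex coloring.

The cycle 8-5-2-6-4-8 has odd length 5, so it cannot be 2-colored; at least 3 colors are needed.
3 colors suffice: 1=blue, 2=red, 3=red, 4=green, 5=blue, 6=blue, 7=red, 8=red. No two adjacent vertices share a color.

3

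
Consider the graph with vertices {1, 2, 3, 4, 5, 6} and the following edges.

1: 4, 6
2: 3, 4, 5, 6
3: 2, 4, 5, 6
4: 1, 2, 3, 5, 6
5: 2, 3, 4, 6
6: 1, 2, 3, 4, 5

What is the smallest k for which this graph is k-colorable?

5

2, 3, 4, 5, 6 are mutually adjacent (a clique of size 5), so at least 5 colors are needed.
5 colors suffice: 1=c, 2=d, 3=c, 4=b, 5=e, 6=a. Each edge has distinct colors on its endpoints.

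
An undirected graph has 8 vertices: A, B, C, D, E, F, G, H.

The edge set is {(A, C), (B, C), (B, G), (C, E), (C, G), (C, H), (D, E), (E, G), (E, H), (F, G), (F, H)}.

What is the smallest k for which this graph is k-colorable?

3

C, E, G form a triangle, so at least 3 colors are needed.
One proper 3-coloring: A=blue, B=blue, C=red, D=red, E=blue, F=red, G=green, H=green. Every edge joins two different colors.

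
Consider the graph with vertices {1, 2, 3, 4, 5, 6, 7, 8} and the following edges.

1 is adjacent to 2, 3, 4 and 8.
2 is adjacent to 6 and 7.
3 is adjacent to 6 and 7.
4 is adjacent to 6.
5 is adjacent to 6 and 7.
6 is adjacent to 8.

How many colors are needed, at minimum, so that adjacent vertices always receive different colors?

2

1 and 3 are adjacent, so at least 2 colors are needed.
2 colors suffice: color a → {1, 6, 7}; color b → {2, 3, 4, 5, 8}. Every edge joins two different colors.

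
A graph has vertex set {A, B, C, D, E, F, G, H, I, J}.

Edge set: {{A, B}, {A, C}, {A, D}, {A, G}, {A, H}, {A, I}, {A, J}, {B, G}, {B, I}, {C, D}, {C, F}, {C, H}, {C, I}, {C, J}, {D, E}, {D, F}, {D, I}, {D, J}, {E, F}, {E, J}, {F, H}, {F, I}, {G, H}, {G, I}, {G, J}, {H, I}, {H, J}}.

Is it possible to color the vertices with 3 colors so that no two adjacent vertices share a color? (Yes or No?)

C, F, H, I are mutually adjacent (a clique of size 4), so at least 4 colors are needed.
So 3 colors are not enough.

No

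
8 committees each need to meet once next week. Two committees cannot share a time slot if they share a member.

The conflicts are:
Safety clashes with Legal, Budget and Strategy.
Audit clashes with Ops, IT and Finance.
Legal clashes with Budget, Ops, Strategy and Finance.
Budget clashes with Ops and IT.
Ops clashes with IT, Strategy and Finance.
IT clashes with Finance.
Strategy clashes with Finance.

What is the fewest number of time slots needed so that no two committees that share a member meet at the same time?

Audit, Ops, IT, Finance are mutually in conflict, so at least 4 time slots are needed.
4 time slots suffice: Safety=1, Audit=4, Legal=3, Budget=2, Ops=1, IT=3, Strategy=4, Finance=2. Each listed conflict is separated.

4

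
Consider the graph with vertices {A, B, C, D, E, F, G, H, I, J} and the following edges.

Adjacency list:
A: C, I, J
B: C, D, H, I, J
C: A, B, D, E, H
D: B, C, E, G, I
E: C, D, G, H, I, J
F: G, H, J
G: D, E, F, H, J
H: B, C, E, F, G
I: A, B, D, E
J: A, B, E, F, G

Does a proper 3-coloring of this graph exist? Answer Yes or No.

The chromatic number is 3. F, G, H are mutually adjacent, so at least 3 colors are needed.
A valid assignment using 3 colors: A=red, B=red, C=green, D=blue, E=red, F=red, G=green, H=blue, I=green, J=blue.
That is already a proper 3-coloring.

Yes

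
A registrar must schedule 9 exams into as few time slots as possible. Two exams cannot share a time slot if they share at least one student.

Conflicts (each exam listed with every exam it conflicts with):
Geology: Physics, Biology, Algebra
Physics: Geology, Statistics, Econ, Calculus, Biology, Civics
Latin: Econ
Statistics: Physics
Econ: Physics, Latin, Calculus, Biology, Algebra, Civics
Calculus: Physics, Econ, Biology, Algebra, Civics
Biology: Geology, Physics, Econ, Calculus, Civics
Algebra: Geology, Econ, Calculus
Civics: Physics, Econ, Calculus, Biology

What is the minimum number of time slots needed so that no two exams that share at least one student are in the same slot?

5

Physics, Econ, Calculus, Biology, Civics pairwise conflict, so at least 5 time slots are needed.
Using 5 time slots: Geology=2, Physics=1, Latin=1, Statistics=2, Econ=2, Calculus=3, Biology=4, Algebra=1, Civics=5. No two conflicting exams share a time slot.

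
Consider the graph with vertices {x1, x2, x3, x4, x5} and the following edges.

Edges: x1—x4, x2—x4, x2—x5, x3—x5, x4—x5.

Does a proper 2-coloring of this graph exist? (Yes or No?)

x2, x4, x5 are mutually adjacent, so at least 3 colors are needed.
So 2 colors are not enough.

No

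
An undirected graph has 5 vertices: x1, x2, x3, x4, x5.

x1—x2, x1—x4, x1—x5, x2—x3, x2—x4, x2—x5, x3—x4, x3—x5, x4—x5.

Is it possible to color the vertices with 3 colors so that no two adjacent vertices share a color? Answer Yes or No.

x2, x3, x4, x5 are pairwise adjacent (a clique of size 4), so at least 4 colors are needed.
So 3 colors are not enough.

No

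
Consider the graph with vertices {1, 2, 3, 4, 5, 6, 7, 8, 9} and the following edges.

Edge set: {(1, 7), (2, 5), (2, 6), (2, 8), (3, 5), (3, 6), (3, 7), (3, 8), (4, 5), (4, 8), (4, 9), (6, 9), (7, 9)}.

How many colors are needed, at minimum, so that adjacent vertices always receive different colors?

3

The cycle 4-8-3-7-9-4 has odd length 5, so it cannot be 2-colored; at least 3 colors are needed.
3 colors suffice: color a → {1, 2, 3, 4}; color b → {5, 6, 7, 8}; color c → {9}. No two adjacent vertices share a color.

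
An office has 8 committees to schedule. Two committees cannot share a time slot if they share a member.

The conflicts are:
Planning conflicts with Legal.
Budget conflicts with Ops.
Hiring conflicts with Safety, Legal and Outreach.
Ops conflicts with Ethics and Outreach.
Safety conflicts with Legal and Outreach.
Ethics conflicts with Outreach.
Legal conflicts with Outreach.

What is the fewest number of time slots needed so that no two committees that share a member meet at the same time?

4

Hiring, Safety, Legal, Outreach are mutually in conflict, so at least 4 time slots are needed.
A valid assignment using 4 time slots: Planning=1, Budget=1, Hiring=4, Ops=2, Safety=3, Ethics=3, Legal=2, Outreach=1. No two conflicting committees share a time slot.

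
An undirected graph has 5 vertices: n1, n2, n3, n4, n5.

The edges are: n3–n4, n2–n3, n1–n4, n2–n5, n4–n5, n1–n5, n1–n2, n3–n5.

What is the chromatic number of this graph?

3

n1, n4, n5 form a triangle, so at least 3 colors are needed.
A valid assignment using 3 colors: n1=2, n2=3, n3=2, n4=3, n5=1. Each edge has distinct colors on its endpoints.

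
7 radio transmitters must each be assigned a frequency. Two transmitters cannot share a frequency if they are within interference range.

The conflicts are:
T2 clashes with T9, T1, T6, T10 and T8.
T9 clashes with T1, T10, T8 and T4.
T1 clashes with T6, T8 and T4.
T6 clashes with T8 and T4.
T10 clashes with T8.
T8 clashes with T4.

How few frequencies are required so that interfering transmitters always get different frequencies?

4

T2, T9, T10, T8 are mutually in conflict, so at least 4 frequencies are needed.
4 frequencies suffice: frequency 1 → {T8}; frequency 2 → {T1, T10}; frequency 3 → {T2, T4}; frequency 4 → {T9, T6}. Every pair that conflicts lands in different frequencies.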